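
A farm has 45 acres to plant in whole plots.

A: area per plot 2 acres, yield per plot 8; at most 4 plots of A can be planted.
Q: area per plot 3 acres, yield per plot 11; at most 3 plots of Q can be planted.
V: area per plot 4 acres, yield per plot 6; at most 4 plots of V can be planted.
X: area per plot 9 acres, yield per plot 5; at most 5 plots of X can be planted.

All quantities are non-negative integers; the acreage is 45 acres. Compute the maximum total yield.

This is a bounded integer knapsack.
Take 4×A, 3×Q, 4×V, and 1×X: area 42 ≤ 45, yield 4·8 + 3·11 + 4·6 + 1·5 = 94.
A has the best ratio (8/2) and is taken to its limit of 4; remaining capacity is filled optimally with the others.

94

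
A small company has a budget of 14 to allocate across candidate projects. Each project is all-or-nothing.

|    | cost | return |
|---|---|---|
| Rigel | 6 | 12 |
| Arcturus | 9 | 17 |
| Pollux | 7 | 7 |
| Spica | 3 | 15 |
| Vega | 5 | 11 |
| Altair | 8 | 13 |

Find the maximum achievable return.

38

Rigel + Spica + Vega: cost 6 + 3 + 5 = 14 ≤ 14, return 12 + 15 + 11 = 38.
Spica + Altair: cost 3 + 8 = 11 ≤ 14, return 15 + 13 = 28.
Arcturus + Spica: cost 9 + 3 = 12 ≤ 14, return 17 + 15 = 32.
Best is Rigel, Spica, and Vega with total return 38.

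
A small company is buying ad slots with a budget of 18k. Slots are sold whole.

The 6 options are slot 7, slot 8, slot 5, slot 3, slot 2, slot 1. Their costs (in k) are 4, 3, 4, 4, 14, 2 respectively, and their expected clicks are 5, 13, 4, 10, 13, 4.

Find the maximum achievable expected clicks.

36

slot 7 + slot 8 + slot 3 + slot 1: cost 4 + 3 + 4 + 2 = 13 ≤ 18, expected clicks 5 + 13 + 10 + 4 = 32.
slot 7 + slot 8 + slot 5 + slot 3: cost 4 + 3 + 4 + 4 = 15 ≤ 18, expected clicks 5 + 13 + 4 + 10 = 32.
slot 7 + slot 8 + slot 5 + slot 3 + slot 1: cost 4 + 3 + 4 + 4 + 2 = 17 ≤ 18, expected clicks 5 + 13 + 4 + 10 + 4 = 36.
Best is slot 7, slot 8, slot 5, slot 3, and slot 1 with total expected clicks 36.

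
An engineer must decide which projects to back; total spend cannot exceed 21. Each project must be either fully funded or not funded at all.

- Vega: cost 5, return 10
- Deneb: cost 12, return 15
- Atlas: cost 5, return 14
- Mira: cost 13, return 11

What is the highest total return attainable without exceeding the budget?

29

Allowing fractional choices, the relaxed optimum would be about 37.8, but projects are indivisible.
Deneb + Atlas: cost 12 + 5 = 17 ≤ 21, return 15 + 14 = 29.
Vega + Deneb: cost 5 + 12 = 17 ≤ 21, return 10 + 15 = 25.
Atlas + Mira: cost 5 + 13 = 18 ≤ 21, return 14 + 11 = 25.
Best is Deneb and Atlas with total return 29.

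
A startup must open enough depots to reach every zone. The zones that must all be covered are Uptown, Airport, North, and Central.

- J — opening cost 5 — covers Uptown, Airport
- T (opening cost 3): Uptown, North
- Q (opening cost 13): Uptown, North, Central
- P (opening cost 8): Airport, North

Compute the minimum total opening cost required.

The greedy cost-per-new-zone heuristic would pick T, J, and Q for 21, but a cheaper cover exists.
Choose J and Q: together they cover Uptown, Airport, North, Central — every zone.
Total opening cost: 5 + 13 = 18.
No cover costs less than 18.

18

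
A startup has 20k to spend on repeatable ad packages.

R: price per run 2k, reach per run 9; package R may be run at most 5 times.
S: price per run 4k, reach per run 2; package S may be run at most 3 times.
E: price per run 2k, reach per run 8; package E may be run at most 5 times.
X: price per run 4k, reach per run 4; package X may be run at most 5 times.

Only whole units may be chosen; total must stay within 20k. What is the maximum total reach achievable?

85

R has the best ratio (9/2); taking only R gives at most 5×9 = 45 (stopped by the supply cap of 5).
Mixing does better — 5×R and 5×E: price 20 ≤ 20, reach 5·9 + 5·8 = 85.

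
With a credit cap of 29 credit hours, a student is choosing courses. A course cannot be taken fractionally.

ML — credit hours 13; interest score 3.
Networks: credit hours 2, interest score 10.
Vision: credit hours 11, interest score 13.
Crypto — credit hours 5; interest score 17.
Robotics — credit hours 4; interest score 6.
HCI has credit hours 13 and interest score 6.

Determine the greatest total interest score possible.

This is a 0-1 knapsack instance.
Take Networks, Vision, Crypto, and Robotics: credit hours 2 + 11 + 5 + 4 = 22 ≤ 29, interest score 10 + 13 + 17 + 6 = 46.
No other feasible combination does better.

46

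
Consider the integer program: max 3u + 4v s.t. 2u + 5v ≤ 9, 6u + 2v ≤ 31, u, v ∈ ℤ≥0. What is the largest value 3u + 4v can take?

12

The continuous relaxation peaks at (4.5, 0) with value 13.50; rounding to a feasible lattice point costs some objective.
(u,v)=(4,0): 2·4+5·0=8≤9, 6·4+2·0=24≤31, objective 12.
(u,v)=(3,0): 2·3+5·0=6≤9, 6·3+2·0=18≤31, objective 9.
Maximum is 12 at (u,v)=(4,0).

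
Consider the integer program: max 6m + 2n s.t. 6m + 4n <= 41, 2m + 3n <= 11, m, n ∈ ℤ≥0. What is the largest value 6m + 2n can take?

30

Relaxing integrality, the LP optimum is 33.00 at (m,n) = (5.5, 0), which is not an integer point.
(m,n)=(5,0) is feasible, giving 30.
(m,n)=(4,1) is feasible, giving 26.
(m,n)=(4,0) is feasible, giving 24.
The best lattice point is (5,0), giving 30.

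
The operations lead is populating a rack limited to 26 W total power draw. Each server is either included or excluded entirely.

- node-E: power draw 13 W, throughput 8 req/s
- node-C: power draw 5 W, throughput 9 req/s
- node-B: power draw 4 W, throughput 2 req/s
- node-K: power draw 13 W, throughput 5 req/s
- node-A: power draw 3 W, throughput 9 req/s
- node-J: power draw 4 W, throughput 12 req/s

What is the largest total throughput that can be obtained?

38

Allowing fractional choices, the relaxed optimum would be about 38.5, but servers are indivisible.
node-C + node-K + node-A + node-J: power draw 5 + 13 + 3 + 4 = 25 ≤ 26, throughput 9 + 5 + 9 + 12 = 35.
node-E + node-C + node-A + node-J: power draw 13 + 5 + 3 + 4 = 25 ≤ 26, throughput 8 + 9 + 9 + 12 = 38.
Best is node-E, node-C, node-A, and node-J with total throughput 38.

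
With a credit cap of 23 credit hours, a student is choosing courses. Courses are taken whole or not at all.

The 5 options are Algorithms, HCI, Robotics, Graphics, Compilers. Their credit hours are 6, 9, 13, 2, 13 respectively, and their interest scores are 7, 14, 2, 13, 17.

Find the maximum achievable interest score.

Allowing fractional choices, the relaxed optimum would be about 42.7, but courses are indivisible.
HCI + Compilers: credit hours 9 + 13 = 22 ≤ 23, interest score 14 + 17 = 31.
Algorithms + HCI + Graphics: credit hours 6 + 9 + 2 = 17 ≤ 23, interest score 7 + 14 + 13 = 34.
Algorithms + Graphics + Compilers: credit hours 6 + 2 + 13 = 21 ≤ 23, interest score 7 + 13 + 17 = 37.
Best is Algorithms, Graphics, and Compilers with total interest score 37.

37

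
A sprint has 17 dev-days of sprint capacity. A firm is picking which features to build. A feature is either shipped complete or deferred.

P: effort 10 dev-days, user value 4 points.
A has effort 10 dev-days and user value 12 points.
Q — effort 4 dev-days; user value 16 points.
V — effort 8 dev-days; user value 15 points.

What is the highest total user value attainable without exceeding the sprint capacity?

Take Q and V: effort 4 + 8 = 12 ≤ 17, user value 16 + 15 = 31.
No other feasible combination does better.

31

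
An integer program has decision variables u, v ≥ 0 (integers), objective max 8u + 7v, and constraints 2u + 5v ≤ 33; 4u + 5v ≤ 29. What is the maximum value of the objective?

56

Relaxing integrality, the LP optimum is 58.00 at (u,v) = (7.25, 0), which is not an integer point.
(u,v)=(7,0): 2·7+5·0=14≤33, 4·7+5·0=28≤29, objective 56.
(u,v)=(6,1): 2·6+5·1=17≤33, 4·6+5·1=29≤29, objective 55.
(u,v)=(6,0): 2·6+5·0=12≤33, 4·6+5·0=24≤29, objective 48.
Maximum is 56 at (u,v)=(7,0).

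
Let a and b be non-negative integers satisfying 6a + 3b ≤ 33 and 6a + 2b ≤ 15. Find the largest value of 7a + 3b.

21

Relaxing integrality, the LP optimum is 22.50 at (a,b) = (0, 7.5), which is not an integer point.
(a,b)=(0,7): 6·0+3·7=21≤33, 6·0+2·7=14≤15, objective 21.
(a,b)=(0,6): 6·0+3·6=18≤33, 6·0+2·6=12≤15, objective 18.
No feasible integer point exceeds 21.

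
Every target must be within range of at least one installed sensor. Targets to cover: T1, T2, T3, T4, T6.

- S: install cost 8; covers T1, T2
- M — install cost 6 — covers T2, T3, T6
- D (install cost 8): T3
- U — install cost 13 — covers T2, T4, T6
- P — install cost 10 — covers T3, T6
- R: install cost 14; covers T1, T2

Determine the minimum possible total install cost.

27

Choose S, M, and U: together they cover T1, T2, T3, T4, T6 — every target.
Total install cost: 8 + 6 + 13 = 27.
No cover costs less than 27.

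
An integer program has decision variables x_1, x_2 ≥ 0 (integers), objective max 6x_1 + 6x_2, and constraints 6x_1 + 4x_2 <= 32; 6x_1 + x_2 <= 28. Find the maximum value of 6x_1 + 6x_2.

48

(x_1,x_2)=(0,8) is feasible, giving 48.
(x_1,x_2)=(0,7) is feasible, giving 42.
The best lattice point is (0,8), giving 48.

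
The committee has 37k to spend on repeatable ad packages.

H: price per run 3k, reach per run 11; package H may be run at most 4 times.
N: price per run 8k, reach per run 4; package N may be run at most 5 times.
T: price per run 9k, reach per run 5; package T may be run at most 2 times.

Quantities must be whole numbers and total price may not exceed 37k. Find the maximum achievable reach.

57

4×H and 3×N: price 36 ≤ 37, reach 4·11 + 3·4 = 56.
4×H, 2×N, and 1×T: price 37 ≤ 37, reach 4·11 + 2·4 + 1·5 = 57.
Best is 57.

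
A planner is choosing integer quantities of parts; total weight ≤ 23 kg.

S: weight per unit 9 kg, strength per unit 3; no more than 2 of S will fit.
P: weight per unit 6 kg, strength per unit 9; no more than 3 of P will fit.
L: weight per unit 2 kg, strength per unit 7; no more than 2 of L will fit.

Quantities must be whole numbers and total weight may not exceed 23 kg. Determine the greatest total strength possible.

41

3×P and 2×L: weight 22 ≤ 23, strength 3·9 + 2·7 = 41.
3×P and 1×L: weight 20 ≤ 23, strength 3·9 + 1·7 = 34.
Best is 41.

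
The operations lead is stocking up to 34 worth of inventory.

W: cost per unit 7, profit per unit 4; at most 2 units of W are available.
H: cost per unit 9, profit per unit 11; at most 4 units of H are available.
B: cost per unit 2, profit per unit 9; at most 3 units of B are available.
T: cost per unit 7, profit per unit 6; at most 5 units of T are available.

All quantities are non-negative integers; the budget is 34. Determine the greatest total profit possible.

This is a bounded integer knapsack.
2×H, 3×B, and 1×T: cost 31 ≤ 34, profit 2·11 + 3·9 + 1·6 = 55.
3×H and 3×B: cost 33 ≤ 34, profit 3·11 + 3·9 = 60.
Best is 60.

60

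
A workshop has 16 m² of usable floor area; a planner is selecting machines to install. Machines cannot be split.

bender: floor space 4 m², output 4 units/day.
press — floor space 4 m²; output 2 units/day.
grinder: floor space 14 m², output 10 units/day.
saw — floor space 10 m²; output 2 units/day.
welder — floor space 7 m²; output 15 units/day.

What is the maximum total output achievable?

21

Allowing fractional choices, the relaxed optimum would be about 22.6, but machines are indivisible.
press + welder: floor space 4 + 7 = 11 ≤ 16, output 2 + 15 = 17.
bender + press + welder: floor space 4 + 4 + 7 = 15 ≤ 16, output 4 + 2 + 15 = 21.
bender + welder: floor space 4 + 7 = 11 ≤ 16, output 4 + 15 = 19.
Best is bender, press, and welder with total output 21.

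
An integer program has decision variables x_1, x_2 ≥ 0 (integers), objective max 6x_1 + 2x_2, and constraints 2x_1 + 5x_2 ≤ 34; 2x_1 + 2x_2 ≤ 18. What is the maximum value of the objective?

54

(x_1,x_2)=(9,0) is feasible, giving 54.
(x_1,x_2)=(8,1) is feasible, giving 50.
(x_1,x_2)=(8,0) is feasible, giving 48.
Maximum is 54 at (x_1,x_2)=(9,0).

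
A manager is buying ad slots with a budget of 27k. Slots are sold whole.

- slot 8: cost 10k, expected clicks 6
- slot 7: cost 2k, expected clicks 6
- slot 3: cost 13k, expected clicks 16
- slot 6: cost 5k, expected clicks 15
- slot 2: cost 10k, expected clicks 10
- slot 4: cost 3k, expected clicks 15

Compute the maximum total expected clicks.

52

Allowing fractional choices, the relaxed optimum would be about 56.0, but ad slots are indivisible.
slot 7 + slot 3 + slot 6 + slot 4: cost 2 + 13 + 5 + 3 = 23 ≤ 27, expected clicks 6 + 16 + 15 + 15 = 52.
slot 7 + slot 6 + slot 2 + slot 4: cost 2 + 5 + 10 + 3 = 20 ≤ 27, expected clicks 6 + 15 + 10 + 15 = 46.
Best is slot 7, slot 3, slot 6, and slot 4 with total expected clicks 52.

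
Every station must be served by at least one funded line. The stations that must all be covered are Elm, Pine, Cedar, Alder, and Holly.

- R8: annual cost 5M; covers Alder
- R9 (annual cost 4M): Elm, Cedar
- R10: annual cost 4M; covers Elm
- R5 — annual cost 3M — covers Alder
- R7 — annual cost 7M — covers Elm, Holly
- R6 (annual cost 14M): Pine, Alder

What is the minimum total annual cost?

25

Choose R9, R7, and R6: together they cover Elm, Pine, Cedar, Alder, Holly — every station.
Total annual cost: 4 + 7 + 14 = 25.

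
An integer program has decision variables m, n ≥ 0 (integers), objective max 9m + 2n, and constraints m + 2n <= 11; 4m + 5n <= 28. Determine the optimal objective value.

(m,n)=(7,0): 1·7+2·0=7≤11, 4·7+5·0=28≤28, objective 63.
(m,n)=(6,0): 1·6+2·0=6≤11, 4·6+5·0=24≤28, objective 54.
The best lattice point is (7,0), giving 63.

63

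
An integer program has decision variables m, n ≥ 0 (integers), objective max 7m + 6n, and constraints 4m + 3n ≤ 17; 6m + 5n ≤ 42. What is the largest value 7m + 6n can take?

32

The continuous relaxation peaks at (0, 5.67) with value 34.00; rounding to a feasible lattice point costs some objective.
(m,n)=(2,3): 4·2+3·3=17≤17, 6·2+5·3=27≤42, objective 32.
(m,n)=(1,4): 4·1+3·4=16≤17, 6·1+5·4=26≤42, objective 31.
(m,n)=(0,5): 4·0+3·5=15≤17, 6·0+5·5=25≤42, objective 30.
The best lattice point is (2,3), giving 32.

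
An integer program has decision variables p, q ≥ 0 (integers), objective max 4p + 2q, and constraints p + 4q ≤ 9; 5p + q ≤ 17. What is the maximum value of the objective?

14

The continuous relaxation peaks at (3.11, 1.47) with value 15.37; rounding to a feasible lattice point costs some objective.
(p,q)=(3,1): 1·3+4·1=7≤9, 5·3+1·1=16≤17, objective 14.
(p,q)=(3,0): 1·3+4·0=3≤9, 5·3+1·0=15≤17, objective 12.
Maximum is 14 at (p,q)=(3,1).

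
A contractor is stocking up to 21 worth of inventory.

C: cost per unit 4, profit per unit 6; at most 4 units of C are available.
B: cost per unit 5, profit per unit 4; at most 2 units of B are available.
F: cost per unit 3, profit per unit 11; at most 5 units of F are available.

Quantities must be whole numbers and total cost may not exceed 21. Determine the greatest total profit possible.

F has the best ratio (11/3); taking only F gives at most 5×11 = 55 (stopped by the supply cap of 5).
Mixing does better — 1×C and 5×F: cost 19 ≤ 21, profit 1·6 + 5·11 = 61.

61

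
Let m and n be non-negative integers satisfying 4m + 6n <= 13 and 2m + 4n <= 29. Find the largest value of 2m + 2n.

Relaxing integrality, the LP optimum is 6.50 at (m,n) = (3.25, 0), which is not an integer point.
(m,n)=(3,0): 4·3+6·0=12≤13, 2·3+4·0=6≤29, objective 6.
(m,n)=(2,0): 4·2+6·0=8≤13, 2·2+4·0=4≤29, objective 4.
No feasible integer point exceeds 6.

6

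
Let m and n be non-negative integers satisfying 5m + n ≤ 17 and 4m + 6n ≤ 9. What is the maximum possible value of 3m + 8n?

8

The continuous relaxation peaks at (0, 1.5) with value 12.00; rounding to a feasible lattice point costs some objective.
(m,n)=(0,1) is feasible, giving 8.
(m,n)=(1,0) is feasible, giving 3.
(m,n)=(0,0) is feasible, giving 0.
The best lattice point is (0,1), giving 8.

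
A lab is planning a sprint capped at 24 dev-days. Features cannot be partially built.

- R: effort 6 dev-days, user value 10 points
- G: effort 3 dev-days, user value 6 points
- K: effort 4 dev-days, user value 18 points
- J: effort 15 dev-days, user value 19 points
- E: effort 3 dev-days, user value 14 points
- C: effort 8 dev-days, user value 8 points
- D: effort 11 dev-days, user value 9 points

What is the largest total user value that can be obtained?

56

Take R, G, K, E, and C: effort 6 + 3 + 4 + 3 + 8 = 24 ≤ 24, user value 10 + 6 + 18 + 14 + 8 = 56.
No other feasible combination does better.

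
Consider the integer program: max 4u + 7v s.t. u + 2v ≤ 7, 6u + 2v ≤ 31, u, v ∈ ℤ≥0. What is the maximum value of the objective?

Relaxing integrality, the LP optimum is 26.90 at (u,v) = (4.8, 1.1), which is not an integer point.
(u,v)=(3,2): 1·3+2·2=7≤7, 6·3+2·2=22≤31, objective 26.
(u,v)=(4,1): 1·4+2·1=6≤7, 6·4+2·1=26≤31, objective 23.
(u,v)=(2,2): 1·2+2·2=6≤7, 6·2+2·2=16≤31, objective 22.
No feasible integer point exceeds 26.

26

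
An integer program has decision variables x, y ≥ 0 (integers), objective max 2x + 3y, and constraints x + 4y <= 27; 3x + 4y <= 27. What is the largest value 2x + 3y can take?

20

The continuous relaxation peaks at (0, 6.75) with value 20.25; rounding to a feasible lattice point costs some objective.
(x,y)=(1,6): 1·1+4·6=25≤27, 3·1+4·6=27≤27, objective 20.
(x,y)=(2,5): 1·2+4·5=22≤27, 3·2+4·5=26≤27, objective 19.
(x,y)=(0,6): 1·0+4·6=24≤27, 3·0+4·6=24≤27, objective 18.
Maximum is 20 at (x,y)=(1,6).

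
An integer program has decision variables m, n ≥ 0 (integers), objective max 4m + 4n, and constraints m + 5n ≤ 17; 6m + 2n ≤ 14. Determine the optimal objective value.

16

Relaxing integrality, the LP optimum is 17.71 at (m,n) = (1.29, 3.14), which is not an integer point.
(m,n)=(1,3): 1·1+5·3=16≤17, 6·1+2·3=12≤14, objective 16.
(m,n)=(1,2): 1·1+5·2=11≤17, 6·1+2·2=10≤14, objective 12.
(m,n)=(0,3): 1·0+5·3=15≤17, 6·0+2·3=6≤14, objective 12.
The best lattice point is (1,3), giving 16.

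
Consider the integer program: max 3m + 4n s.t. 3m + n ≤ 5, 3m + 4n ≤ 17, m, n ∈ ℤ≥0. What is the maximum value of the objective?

The continuous relaxation peaks at (0, 4.25) with value 17.00; rounding to a feasible lattice point costs some objective.
(m,n)=(0,4): 3·0+1·4=4≤5, 3·0+4·4=16≤17, objective 16.
(m,n)=(0,3): 3·0+1·3=3≤5, 3·0+4·3=12≤17, objective 12.
The best lattice point is (0,4), giving 16.

16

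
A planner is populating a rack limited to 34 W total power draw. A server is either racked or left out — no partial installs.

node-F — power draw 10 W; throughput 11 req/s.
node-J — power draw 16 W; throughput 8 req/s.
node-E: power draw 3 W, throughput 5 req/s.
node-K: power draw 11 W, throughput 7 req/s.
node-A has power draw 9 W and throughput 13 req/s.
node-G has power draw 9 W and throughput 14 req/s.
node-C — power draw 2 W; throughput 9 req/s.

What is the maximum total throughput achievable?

Allowing fractional choices, the relaxed optimum would be about 52.6, but servers are indivisible.
node-F + node-A + node-G + node-C: power draw 10 + 9 + 9 + 2 = 30 ≤ 34, throughput 11 + 13 + 14 + 9 = 47.
node-F + node-E + node-A + node-G + node-C: power draw 10 + 3 + 9 + 9 + 2 = 33 ≤ 34, throughput 11 + 5 + 13 + 14 + 9 = 52.
node-E + node-K + node-A + node-G + node-C: power draw 3 + 11 + 9 + 9 + 2 = 34 ≤ 34, throughput 5 + 7 + 13 + 14 + 9 = 48.
Best is node-F, node-E, node-A, node-G, and node-C with total throughput 52.

52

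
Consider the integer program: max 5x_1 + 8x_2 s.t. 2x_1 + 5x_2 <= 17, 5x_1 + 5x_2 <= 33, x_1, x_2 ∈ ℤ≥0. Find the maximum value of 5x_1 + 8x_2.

Relaxing integrality, the LP optimum is 36.80 at (x_1,x_2) = (5.33, 1.27), which is not an integer point.
(x_1,x_2)=(5,1): 2·5+5·1=15≤17, 5·5+5·1=30≤33, objective 33.
(x_1,x_2)=(6,0): 2·6+5·0=12≤17, 5·6+5·0=30≤33, objective 30.
No feasible integer point exceeds 33.

33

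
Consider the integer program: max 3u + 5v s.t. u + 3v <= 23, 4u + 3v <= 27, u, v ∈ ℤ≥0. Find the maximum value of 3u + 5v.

38

(u,v)=(1,7): 1·1+3·7=22≤23, 4·1+3·7=25≤27, objective 38.
(u,v)=(2,6): 1·2+3·6=20≤23, 4·2+3·6=26≤27, objective 36.
(u,v)=(0,7): 1·0+3·7=21≤23, 4·0+3·7=21≤27, objective 35.
No feasible integer point exceeds 38.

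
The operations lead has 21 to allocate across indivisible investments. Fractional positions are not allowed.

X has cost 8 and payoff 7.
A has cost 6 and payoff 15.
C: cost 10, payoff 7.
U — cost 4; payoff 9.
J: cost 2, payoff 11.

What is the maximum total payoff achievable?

42

Allowing fractional choices, the relaxed optimum would be about 42.7, but investments are indivisible.
X + A + U + J: cost 8 + 6 + 4 + 2 = 20 ≤ 21, payoff 7 + 15 + 9 + 11 = 42.
A + U + J: cost 6 + 4 + 2 = 12 ≤ 21, payoff 15 + 9 + 11 = 35.
X + A + J: cost 8 + 6 + 2 = 16 ≤ 21, payoff 7 + 15 + 11 = 33.
Best is X, A, U, and J with total payoff 42.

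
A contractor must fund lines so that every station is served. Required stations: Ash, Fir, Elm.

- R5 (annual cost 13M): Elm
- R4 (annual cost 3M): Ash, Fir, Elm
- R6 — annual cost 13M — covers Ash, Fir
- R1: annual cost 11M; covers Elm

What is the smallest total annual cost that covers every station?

R4 alone covers Ash, Fir, Elm — every station.
Total annual cost: 3.
No cover costs less than 3.

3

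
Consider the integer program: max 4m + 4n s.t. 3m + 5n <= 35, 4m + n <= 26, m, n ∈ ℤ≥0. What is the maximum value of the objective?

36

The continuous relaxation peaks at (5.59, 3.65) with value 36.94; rounding to a feasible lattice point costs some objective.
(m,n)=(5,4): 3·5+5·4=35≤35, 4·5+1·4=24≤26, objective 36.
(m,n)=(4,4): 3·4+5·4=32≤35, 4·4+1·4=20≤26, objective 32.
Maximum is 36 at (m,n)=(5,4).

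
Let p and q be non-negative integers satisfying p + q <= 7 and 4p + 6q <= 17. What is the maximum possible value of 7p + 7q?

The continuous relaxation peaks at (4.25, 0) with value 29.75; rounding to a feasible lattice point costs some objective.
(p,q)=(4,0): 1·4+1·0=4≤7, 4·4+6·0=16≤17, objective 28.
(p,q)=(3,0): 1·3+1·0=3≤7, 4·3+6·0=12≤17, objective 21.
Maximum is 28 at (p,q)=(4,0).

28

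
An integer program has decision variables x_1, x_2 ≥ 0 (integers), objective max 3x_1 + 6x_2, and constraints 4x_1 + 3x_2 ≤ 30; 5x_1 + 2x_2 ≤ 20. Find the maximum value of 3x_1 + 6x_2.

60

(x_1,x_2)=(0,10) is feasible, giving 60.
(x_1,x_2)=(0,9) is feasible, giving 54.
The best lattice point is (0,10), giving 60.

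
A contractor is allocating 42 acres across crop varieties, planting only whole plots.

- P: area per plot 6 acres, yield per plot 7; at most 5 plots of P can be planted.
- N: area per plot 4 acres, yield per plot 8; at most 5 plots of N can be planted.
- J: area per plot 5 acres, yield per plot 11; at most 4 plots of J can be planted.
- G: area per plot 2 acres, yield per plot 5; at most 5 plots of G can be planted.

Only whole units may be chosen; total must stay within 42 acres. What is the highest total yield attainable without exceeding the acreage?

93

This is a bounded integer knapsack.
G has the best ratio (5/2); taking only G gives at most 5×5 = 25 (stopped by the supply cap of 5).
Mixing does better — 3×N, 4×J, and 5×G: area 42 ≤ 42, yield 3·8 + 4·11 + 5·5 = 93.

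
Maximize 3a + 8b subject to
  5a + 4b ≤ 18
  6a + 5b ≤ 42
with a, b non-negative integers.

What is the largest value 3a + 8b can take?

32

Relaxing integrality, the LP optimum is 36.00 at (a,b) = (0, 4.5), which is not an integer point.
(a,b)=(0,4): 5·0+4·4=16≤18, 6·0+5·4=20≤42, objective 32.
(a,b)=(1,3): 5·1+4·3=17≤18, 6·1+5·3=21≤42, objective 27.
The best lattice point is (0,4), giving 32.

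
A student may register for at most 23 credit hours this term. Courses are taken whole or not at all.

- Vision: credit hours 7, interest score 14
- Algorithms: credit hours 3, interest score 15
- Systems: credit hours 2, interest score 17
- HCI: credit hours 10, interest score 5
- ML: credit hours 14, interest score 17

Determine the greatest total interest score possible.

51

Algorithms + Systems + ML: credit hours 3 + 2 + 14 = 19 ≤ 23, interest score 15 + 17 + 17 = 49.
Vision + Algorithms + Systems + HCI: credit hours 7 + 3 + 2 + 10 = 22 ≤ 23, interest score 14 + 15 + 17 + 5 = 51.
Best is Vision, Algorithms, Systems, and HCI with total interest score 51.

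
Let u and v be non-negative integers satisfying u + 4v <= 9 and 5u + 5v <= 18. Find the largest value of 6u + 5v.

18

Relaxing integrality, the LP optimum is 21.60 at (u,v) = (3.6, 0), which is not an integer point.
(u,v)=(3,0): 1·3+4·0=3≤9, 5·3+5·0=15≤18, objective 18.
(u,v)=(2,1): 1·2+4·1=6≤9, 5·2+5·1=15≤18, objective 17.
Maximum is 18 at (u,v)=(3,0).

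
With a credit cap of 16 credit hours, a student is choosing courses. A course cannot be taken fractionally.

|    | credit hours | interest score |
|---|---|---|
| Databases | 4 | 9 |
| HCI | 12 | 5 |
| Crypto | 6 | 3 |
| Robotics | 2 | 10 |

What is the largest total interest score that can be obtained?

Take Databases, Crypto, and Robotics: credit hours 4 + 6 + 2 = 12 ≤ 16, interest score 9 + 3 + 10 = 22.
No other feasible combination does better.

22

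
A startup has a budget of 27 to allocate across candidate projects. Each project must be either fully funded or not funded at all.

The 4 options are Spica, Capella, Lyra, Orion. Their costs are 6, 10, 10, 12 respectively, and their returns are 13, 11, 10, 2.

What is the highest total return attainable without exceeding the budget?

Treat it as a binary knapsack problem.
Take Spica, Capella, and Lyra: cost 6 + 10 + 10 = 26 ≤ 27, return 13 + 11 + 10 = 34.
No other feasible combination does better.

34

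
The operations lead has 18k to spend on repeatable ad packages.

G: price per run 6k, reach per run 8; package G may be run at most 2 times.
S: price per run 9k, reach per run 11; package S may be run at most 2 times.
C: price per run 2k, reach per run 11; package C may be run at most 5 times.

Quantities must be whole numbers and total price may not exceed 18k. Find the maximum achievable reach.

63

C has the best ratio (11/2); taking only C gives at most 5×11 = 55 (stopped by the supply cap of 5).
Mixing does better — 1×G and 5×C: price 16 ≤ 18, reach 1·8 + 5·11 = 63.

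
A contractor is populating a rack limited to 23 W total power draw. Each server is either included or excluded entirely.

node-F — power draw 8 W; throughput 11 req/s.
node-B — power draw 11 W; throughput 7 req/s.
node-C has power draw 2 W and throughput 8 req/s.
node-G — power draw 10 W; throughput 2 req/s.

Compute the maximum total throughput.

Allowing fractional choices, the relaxed optimum would be about 26.4, but servers are indivisible.
node-F + node-C + node-G: power draw 8 + 2 + 10 = 20 ≤ 23, throughput 11 + 8 + 2 = 21.
node-F + node-C: power draw 8 + 2 = 10 ≤ 23, throughput 11 + 8 = 19.
node-F + node-B + node-C: power draw 8 + 11 + 2 = 21 ≤ 23, throughput 11 + 7 + 8 = 26.
Best is node-F, node-B, and node-C with total throughput 26.

26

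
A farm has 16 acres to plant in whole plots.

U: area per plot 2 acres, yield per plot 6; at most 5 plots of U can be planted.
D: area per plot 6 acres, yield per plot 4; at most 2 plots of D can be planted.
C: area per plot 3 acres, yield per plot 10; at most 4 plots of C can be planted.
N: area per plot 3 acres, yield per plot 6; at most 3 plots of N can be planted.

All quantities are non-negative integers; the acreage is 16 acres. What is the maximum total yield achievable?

C has the best ratio (10/3); taking only C gives at most 4×10 = 40 (stopped by the supply cap of 4).
Mixing does better — 2×U and 4×C: area 16 ≤ 16, yield 2·6 + 4·10 = 52.

52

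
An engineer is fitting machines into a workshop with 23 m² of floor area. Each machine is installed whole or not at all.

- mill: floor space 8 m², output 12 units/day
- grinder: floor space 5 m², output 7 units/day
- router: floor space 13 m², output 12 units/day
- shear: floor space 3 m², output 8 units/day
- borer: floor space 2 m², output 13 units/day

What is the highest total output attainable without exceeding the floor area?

Take mill, grinder, shear, and borer: floor space 8 + 5 + 3 + 2 = 18 ≤ 23, output 12 + 7 + 8 + 13 = 40.
No feasible combination exceeds this.

40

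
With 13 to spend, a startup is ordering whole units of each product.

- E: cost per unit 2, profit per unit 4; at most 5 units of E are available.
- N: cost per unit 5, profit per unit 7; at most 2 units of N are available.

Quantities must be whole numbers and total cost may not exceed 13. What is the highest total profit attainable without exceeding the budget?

Take 4×E and 1×N: cost 13 ≤ 13, profit 4·4 + 1·7 = 23.
No other integer combination yields more.

23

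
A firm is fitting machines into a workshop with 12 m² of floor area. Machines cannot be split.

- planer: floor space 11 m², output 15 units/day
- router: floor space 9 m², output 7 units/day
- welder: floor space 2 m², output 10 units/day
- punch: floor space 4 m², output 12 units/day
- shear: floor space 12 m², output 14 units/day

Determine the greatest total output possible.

22

Allowing fractional choices, the relaxed optimum would be about 30.2, but machines are indivisible.
welder + punch: floor space 2 + 4 = 6 ≤ 12, output 10 + 12 = 22.
planer: floor space 11 ≤ 12, output 15.
router + welder: floor space 9 + 2 = 11 ≤ 12, output 7 + 10 = 17.
Best is welder and punch with total output 22.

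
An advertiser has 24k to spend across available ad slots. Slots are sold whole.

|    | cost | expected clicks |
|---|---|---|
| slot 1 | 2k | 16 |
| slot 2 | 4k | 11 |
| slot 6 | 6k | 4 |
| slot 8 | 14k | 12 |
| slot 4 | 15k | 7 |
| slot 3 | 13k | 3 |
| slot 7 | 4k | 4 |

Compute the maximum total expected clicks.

slot 1 + slot 2 + slot 8 + slot 7: cost 2 + 4 + 14 + 4 = 24 ≤ 24, expected clicks 16 + 11 + 12 + 4 = 43.
slot 1 + slot 2 + slot 6 + slot 7: cost 2 + 4 + 6 + 4 = 16 ≤ 24, expected clicks 16 + 11 + 4 + 4 = 35.
slot 1 + slot 2 + slot 8: cost 2 + 4 + 14 = 20 ≤ 24, expected clicks 16 + 11 + 12 = 39.
Best is slot 1, slot 2, slot 8, and slot 7 with total expected clicks 43.

43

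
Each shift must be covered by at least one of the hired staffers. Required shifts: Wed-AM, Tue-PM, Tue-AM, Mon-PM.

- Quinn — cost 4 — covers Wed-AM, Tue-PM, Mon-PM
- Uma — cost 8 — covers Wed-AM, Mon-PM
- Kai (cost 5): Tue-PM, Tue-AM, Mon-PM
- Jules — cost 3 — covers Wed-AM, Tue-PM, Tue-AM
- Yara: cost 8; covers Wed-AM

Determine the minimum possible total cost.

7

This is a weighted set-cover instance.
Choose Quinn and Jules: together they cover Wed-AM, Tue-PM, Tue-AM, Mon-PM — every shift.
Total cost: 4 + 3 = 7.
No cover costs less than 7.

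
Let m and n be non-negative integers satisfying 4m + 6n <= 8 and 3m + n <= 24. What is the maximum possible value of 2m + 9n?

9

Relaxing integrality, the LP optimum is 12.00 at (m,n) = (0, 1.33), which is not an integer point.
(m,n)=(0,1): 4·0+6·1=6≤8, 3·0+1·1=1≤24, objective 9.
(m,n)=(1,0): 4·1+6·0=4≤8, 3·1+1·0=3≤24, objective 2.
(m,n)=(0,0): 4·0+6·0=0≤8, 3·0+1·0=0≤24, objective 0.
The best lattice point is (0,1), giving 9.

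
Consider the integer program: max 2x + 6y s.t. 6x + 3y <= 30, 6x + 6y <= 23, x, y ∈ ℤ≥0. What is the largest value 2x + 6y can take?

(x,y)=(0,3): 6·0+3·3=9≤30, 6·0+6·3=18≤23, objective 18.
(x,y)=(1,2): 6·1+3·2=12≤30, 6·1+6·2=18≤23, objective 14.
(x,y)=(0,2): 6·0+3·2=6≤30, 6·0+6·2=12≤23, objective 12.
The best lattice point is (0,3), giving 18.

18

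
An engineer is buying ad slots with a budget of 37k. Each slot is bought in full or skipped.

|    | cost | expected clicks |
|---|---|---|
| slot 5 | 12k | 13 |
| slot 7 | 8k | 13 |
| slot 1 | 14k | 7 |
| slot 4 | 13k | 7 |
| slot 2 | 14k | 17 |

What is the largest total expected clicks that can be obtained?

This is a 0-1 knapsack instance.
Take slot 5, slot 7, and slot 2: cost 12 + 8 + 14 = 34 ≤ 37, expected clicks 13 + 13 + 17 = 43.
No other feasible combination does better.

43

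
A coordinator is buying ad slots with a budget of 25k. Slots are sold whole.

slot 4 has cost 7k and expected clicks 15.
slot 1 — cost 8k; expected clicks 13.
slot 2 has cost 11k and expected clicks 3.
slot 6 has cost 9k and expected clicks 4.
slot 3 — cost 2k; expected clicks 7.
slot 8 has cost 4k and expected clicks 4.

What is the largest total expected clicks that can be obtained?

This is a 0-1 knapsack instance.
Allowing fractional choices, the relaxed optimum would be about 40.8, but ad slots are indivisible.
slot 4 + slot 1 + slot 3: cost 7 + 8 + 2 = 17 ≤ 25, expected clicks 15 + 13 + 7 = 35.
slot 4 + slot 1 + slot 3 + slot 8: cost 7 + 8 + 2 + 4 = 21 ≤ 25, expected clicks 15 + 13 + 7 + 4 = 39.
Best is slot 4, slot 1, slot 3, and slot 8 with total expected clicks 39.

39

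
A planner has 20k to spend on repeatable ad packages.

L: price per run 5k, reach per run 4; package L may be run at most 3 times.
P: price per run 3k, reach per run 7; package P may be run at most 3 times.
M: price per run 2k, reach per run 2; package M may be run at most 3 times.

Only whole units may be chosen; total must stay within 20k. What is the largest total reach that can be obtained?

31

Take 1×L, 3×P, and 3×M: price 20 ≤ 20, reach 1·4 + 3·7 + 3·2 = 31.
P has the best ratio (7/3) and is taken to its limit of 3; remaining capacity is filled optimally with the others.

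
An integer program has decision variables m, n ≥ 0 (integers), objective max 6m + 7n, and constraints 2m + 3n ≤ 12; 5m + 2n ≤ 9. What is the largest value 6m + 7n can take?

(m,n)=(0,4) is feasible, giving 28.
(m,n)=(0,3) is feasible, giving 21.
The best lattice point is (0,4), giving 28.

28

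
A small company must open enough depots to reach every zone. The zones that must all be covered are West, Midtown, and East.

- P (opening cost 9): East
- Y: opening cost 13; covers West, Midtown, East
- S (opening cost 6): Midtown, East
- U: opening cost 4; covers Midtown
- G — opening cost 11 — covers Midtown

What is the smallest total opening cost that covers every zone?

This is an integer covering problem.
Y alone covers West, Midtown, East — every zone.
Total opening cost: 13.

13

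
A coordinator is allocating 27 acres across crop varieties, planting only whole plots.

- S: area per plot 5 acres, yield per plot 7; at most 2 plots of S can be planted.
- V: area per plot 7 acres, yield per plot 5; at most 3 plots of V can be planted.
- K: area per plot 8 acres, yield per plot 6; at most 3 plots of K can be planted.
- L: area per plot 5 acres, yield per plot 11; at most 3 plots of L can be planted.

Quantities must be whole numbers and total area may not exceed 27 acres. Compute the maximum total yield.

This is a bounded integer knapsack.
Take 2×S and 3×L: area 25 ≤ 27, yield 2·7 + 3·11 = 47.
L has the best ratio (11/5) and is taken to its limit of 3; remaining capacity is filled optimally with the others.

47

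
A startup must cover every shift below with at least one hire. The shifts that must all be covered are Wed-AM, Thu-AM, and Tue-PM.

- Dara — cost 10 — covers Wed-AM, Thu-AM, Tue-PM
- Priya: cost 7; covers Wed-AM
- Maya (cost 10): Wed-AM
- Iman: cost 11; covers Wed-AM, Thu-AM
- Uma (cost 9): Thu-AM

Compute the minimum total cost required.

Dara alone covers Wed-AM, Thu-AM, Tue-PM — every shift.
Total cost: 10.
No cover costs less than 10.

10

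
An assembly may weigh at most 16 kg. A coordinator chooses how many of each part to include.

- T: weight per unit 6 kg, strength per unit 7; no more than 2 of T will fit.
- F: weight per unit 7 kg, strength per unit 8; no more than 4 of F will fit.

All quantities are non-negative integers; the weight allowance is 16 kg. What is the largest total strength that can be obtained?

T has the best ratio (7/6); taking only T gives at most 2×7 = 14 (stopped by the weight limit).
Mixing does better — 2×F: weight 14 ≤ 16, strength 2·8 = 16.

16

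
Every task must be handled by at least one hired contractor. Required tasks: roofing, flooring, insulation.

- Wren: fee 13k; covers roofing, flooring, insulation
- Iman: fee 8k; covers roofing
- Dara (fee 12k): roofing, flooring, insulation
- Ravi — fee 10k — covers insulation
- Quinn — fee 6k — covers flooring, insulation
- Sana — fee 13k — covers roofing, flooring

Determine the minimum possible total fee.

12

Dara alone covers roofing, flooring, insulation — every task.
Total fee: 12.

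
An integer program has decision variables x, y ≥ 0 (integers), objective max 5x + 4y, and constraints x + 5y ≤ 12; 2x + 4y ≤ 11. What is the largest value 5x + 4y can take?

The continuous relaxation peaks at (5.5, 0) with value 27.50; rounding to a feasible lattice point costs some objective.
(x,y)=(5,0): 1·5+5·0=5≤12, 2·5+4·0=10≤11, objective 25.
(x,y)=(4,0): 1·4+5·0=4≤12, 2·4+4·0=8≤11, objective 20.
Maximum is 25 at (x,y)=(5,0).

25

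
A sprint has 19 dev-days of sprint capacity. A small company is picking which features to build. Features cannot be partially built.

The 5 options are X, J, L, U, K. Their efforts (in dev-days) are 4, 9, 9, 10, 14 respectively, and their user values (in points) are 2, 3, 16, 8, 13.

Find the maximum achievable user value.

J + L: effort 9 + 9 = 18 ≤ 19, user value 3 + 16 = 19.
L + U: effort 9 + 10 = 19 ≤ 19, user value 16 + 8 = 24.
X + L: effort 4 + 9 = 13 ≤ 19, user value 2 + 16 = 18.
Best is L and U with total user value 24.

24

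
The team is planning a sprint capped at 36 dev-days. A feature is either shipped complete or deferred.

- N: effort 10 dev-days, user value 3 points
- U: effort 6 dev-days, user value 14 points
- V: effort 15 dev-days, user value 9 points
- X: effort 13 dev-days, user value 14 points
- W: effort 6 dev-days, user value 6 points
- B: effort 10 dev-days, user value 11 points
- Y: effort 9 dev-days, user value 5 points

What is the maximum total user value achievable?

45

Allowing fractional choices, the relaxed optimum would be about 45.6, but features are indivisible.
U + X + W + Y: effort 6 + 13 + 6 + 9 = 34 ≤ 36, user value 14 + 14 + 6 + 5 = 39.
U + X + W + B: effort 6 + 13 + 6 + 10 = 35 ≤ 36, user value 14 + 14 + 6 + 11 = 45.
U + X + B: effort 6 + 13 + 10 = 29 ≤ 36, user value 14 + 14 + 11 = 39.
Best is U, X, W, and B with total user value 45.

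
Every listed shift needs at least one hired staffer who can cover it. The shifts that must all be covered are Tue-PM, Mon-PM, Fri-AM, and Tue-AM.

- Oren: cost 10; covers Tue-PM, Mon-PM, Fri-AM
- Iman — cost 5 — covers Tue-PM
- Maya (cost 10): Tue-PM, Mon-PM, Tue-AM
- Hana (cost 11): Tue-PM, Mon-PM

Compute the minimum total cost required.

Choose Oren and Maya: together they cover Tue-PM, Mon-PM, Fri-AM, Tue-AM — every shift.
Total cost: 10 + 10 = 20.

20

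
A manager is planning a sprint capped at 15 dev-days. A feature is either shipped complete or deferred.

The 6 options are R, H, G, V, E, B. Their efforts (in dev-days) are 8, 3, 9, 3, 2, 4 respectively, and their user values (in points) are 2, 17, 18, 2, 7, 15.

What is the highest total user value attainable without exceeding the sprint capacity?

Take H, G, and E: effort 3 + 9 + 2 = 14 ≤ 15, user value 17 + 18 + 7 = 42.
No other feasible combination does better.

42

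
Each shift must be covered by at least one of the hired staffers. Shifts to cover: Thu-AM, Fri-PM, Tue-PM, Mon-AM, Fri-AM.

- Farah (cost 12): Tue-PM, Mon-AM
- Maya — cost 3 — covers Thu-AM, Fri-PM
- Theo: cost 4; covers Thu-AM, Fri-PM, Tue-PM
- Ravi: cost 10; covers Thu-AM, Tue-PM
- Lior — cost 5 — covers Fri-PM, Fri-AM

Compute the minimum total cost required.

This is a weighted set-cover instance.
Choose Farah, Maya, and Lior: together they cover Thu-AM, Fri-PM, Tue-PM, Mon-AM, Fri-AM — every shift.
Total cost: 12 + 3 + 5 = 20.

20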